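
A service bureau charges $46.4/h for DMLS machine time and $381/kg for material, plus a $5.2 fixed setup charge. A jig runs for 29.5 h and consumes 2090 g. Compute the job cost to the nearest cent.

$2170.29

Machine-time cost = 46.4 × 29.5, so $1368.80.
Feedstock cost: 381 × 2090/1000 → $796.29.
Total = 1368.80 + 796.29 + 5.2 = $2170.29.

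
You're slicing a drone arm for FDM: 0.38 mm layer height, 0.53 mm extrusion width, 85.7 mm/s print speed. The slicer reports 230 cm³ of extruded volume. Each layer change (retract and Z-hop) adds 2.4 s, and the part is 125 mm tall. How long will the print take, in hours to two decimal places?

3.92 hours

Bead cross-section = 0.38 × 0.53, so 0.2014 mm².
Toolpath length = 230 cm³ / 0.2014 mm² = 230000 / 0.2014 = 1142006 mm.
Print-move time: 1142006 / 85.7 → 13325.6 s.
Number of layers: 125 / 0.38 → 329 (rounded up).
Layer-change overhead: 329 × 2.4 → 789.6 s.
Total = 13325.6 + 789.6 = 14115.2 s = 3.92 hours.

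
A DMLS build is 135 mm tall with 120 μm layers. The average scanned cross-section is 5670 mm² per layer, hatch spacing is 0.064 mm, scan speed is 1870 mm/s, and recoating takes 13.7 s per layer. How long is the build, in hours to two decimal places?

Layer count = ceil(135 / 0.12) = 1125.
Per-layer scan distance = 5670 / 0.064 = 88593.8 mm.
Scan time per layer: 88593.8 / 1870 → 47.3764 s.
Layer cycle: 47.3764 + 13.7 → 61.0764 s.
Total: 1125 × 61.0764 s = 68710.95 s → 19.09 hours.

19.09 hours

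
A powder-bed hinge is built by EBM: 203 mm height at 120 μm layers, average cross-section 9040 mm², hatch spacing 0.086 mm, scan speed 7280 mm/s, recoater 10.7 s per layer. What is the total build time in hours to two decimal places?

11.82 hours

Layer count = ceil(203 / 0.12) = 1692.
Per-layer scan distance: 9040 / 0.086 → 105116.3 mm.
Per-layer scan time: 105116.3 / 7280 → 14.4391 s.
Layer cycle: 14.4391 + 10.7 → 25.1391 s.
1692 layers × 25.1391 s/layer = 42535.3572 s, i.e. 11.82 hours.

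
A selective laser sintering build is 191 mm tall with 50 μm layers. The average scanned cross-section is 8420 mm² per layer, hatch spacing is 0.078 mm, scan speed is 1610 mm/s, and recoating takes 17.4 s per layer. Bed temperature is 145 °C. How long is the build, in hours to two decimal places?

Layers = ⌈191/0.05⌉ = 3820.
Scan path per layer = 8420 / 0.078 = 107948.7 mm.
Laser time per layer = 107948.7 / 1610 = 67.0489 s.
Layer cycle: 67.0489 + 17.4 → 84.4489 s.
3820 layers × 84.4489 s/layer = 322594.798 s, i.e. 89.61 hours.

89.61 hours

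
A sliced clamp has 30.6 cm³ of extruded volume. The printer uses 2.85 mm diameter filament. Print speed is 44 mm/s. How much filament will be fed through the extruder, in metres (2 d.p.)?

4.80 m

Cross-section of 2.85 mm filament: π·(2.85/2)² = 6.3794 mm².
L = 30600 mm³ / 6.3794 mm² = 4796.69 mm, i.e. 4.80 m.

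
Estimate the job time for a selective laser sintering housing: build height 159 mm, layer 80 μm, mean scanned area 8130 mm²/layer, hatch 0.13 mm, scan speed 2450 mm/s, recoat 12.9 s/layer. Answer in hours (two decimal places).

Layers = ⌈159/0.08⌉ = 1988.
Per-layer scan distance = 8130 / 0.13 = 62538.5 mm.
Laser time per layer = 62538.5 / 2450 = 25.5259 s.
Per-layer time: 25.5259 + 12.9 → 38.4259 s.
Build time = 1988 × 38.4259 = 76390.6892 s = 21.22 hours.

21.22 hours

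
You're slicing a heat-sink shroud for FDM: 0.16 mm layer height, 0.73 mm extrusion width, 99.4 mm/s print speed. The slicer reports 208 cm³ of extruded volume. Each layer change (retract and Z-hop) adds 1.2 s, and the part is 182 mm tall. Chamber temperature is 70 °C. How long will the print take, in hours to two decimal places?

5.36 hours

Bead cross-section = 0.16 × 0.73 = 0.1168 mm².
Toolpath length = 208 cm³ / 0.1168 mm² = 208000 / 0.1168 = 1780821.9 mm.
Time extruding = 1780821.9 / 99.4 = 17915.7 s.
Layers = ⌈182/0.16⌉ = 1138.
Layer-change overhead = 1138 × 1.2 = 1365.6 s.
Total = 17915.7 + 1365.6 = 19281.3 s = 5.36 hours.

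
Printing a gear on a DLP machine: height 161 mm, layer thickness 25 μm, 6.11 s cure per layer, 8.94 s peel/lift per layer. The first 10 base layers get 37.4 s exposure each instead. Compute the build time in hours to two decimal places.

27.01 hours

Number of layers: 161 / 0.025 → 6440 (rounded up).
Burn-in layers = 10 × (37.4 + 8.94) = 463.4 s.
Remaining layers = 6430 × (6.11 + 8.94) = 96771.5 s.
Total = 463.4 + 96771.5 = 97234.9 s = 27.01 hours.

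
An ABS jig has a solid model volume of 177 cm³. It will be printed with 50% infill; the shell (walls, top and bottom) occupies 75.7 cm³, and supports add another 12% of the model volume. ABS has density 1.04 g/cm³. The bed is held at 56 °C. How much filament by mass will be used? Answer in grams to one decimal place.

Volume inside the shell = 177 − 75.7 = 101.3 cm³.
Infill volume = 0.50 × 101.3 = 50.65 cm³.
Support = 0.12 × 177, so 21.24 cm³.
Total printed volume = 75.7 + 50.65 + 21.24 = 147.59 cm³.
Mass = 147.59 × 1.04, so 153.4936 g.

153.5 g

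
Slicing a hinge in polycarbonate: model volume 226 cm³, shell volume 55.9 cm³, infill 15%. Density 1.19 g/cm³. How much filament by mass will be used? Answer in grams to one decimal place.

Volume inside the shell: 226 − 55.9 → 170.1 cm³.
Deposited infill = 0.15 × 170.1 = 25.515 cm³.
Total extruded = 55.9 + 25.515 = 81.415 cm³.
Mass: 81.415 × 1.19 → 96.88385 g.

96.9 g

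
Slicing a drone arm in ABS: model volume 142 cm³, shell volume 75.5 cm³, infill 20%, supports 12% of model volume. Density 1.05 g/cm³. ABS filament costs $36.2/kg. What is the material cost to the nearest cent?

$4.02

Volume inside the shell = 142 − 75.5 = 66.5 cm³.
Infill deposited = 0.20 × 66.5 = 13.3 cm³.
Support = 0.12 × 142 = 17.04 cm³.
Deposited volume: 75.5 + 13.3 + 17.04 → 105.84 cm³.
Mass = 105.84 × 1.05 = 111.132 g.
Cost = 111.132 g / 1000 × $36.2/kg = $4.02.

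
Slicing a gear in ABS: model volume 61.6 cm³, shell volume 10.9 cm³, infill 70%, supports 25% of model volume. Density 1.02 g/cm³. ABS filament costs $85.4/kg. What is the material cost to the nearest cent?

Interior volume = 61.6 − 10.9, so 50.7 cm³.
Deposited infill = 0.70 × 50.7 = 35.49 cm³.
Support = 0.25 × 61.6 = 15.4 cm³.
Total printed volume: 10.9 + 35.49 + 15.4 → 61.79 cm³.
Mass = 61.79 × 1.02, so 63.0258 g.
At $85.4/kg: 63.0258/1000 × 85.4 = $5.38.

$5.38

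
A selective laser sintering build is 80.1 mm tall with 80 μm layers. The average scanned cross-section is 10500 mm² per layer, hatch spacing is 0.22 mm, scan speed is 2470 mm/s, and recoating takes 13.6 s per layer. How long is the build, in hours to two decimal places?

Number of layers: 80.1 / 0.08 → 1002 (rounded up).
Scan path per layer = 10500 / 0.22, so 47727.3 mm.
Per-layer scan time: 47727.3 / 2470 → 19.3228 s.
Time per layer: 19.3228 + 13.6 → 32.9228 s.
Build time = 1002 × 32.9228 = 32988.6456 s = 9.16 hours.

9.16 hours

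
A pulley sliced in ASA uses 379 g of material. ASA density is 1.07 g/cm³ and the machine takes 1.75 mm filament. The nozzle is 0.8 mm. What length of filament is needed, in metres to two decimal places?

147.26 m

Volume = 379 g / 1.07 g·cm⁻³ = 354.2056 cm³ = 354205.6 mm³.
Cross-section of 1.75 mm filament: π·(1.75/2)² = 2.4053 mm².
Length = 354205.6 / 2.4053 = 147260.47 mm = 147.26 m.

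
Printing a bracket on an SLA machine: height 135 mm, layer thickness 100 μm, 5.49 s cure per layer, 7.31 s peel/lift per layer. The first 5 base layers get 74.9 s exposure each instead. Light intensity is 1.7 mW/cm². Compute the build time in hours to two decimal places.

Layer count = ceil(135 / 0.1) = 1350.
Burn-in layers = 5 × (74.9 + 7.31), so 411.05 s.
Normal layers = 1345 × (5.49 + 7.31), so 17216 s.
Total = 411.05 + 17216 = 17627.05 s = 4.90 hours.

4.90 hours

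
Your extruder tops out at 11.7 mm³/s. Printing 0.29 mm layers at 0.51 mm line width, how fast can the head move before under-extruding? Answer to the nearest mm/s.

Bead cross-section: 0.29 × 0.51 → 0.1479 mm².
v_max = Q/A = 11.7/0.1479 = 79.11 mm/s → 79 mm/s.

79 mm/s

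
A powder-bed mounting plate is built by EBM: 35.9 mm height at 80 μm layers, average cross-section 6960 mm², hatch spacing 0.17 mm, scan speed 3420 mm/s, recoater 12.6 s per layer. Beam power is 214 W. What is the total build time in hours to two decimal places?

3.06 hours

Layers = ⌈35.9/0.08⌉ = 449.
Per-layer scan distance: 6960 / 0.17 → 40941.2 mm.
Beam time per layer: 40941.2 / 3420 → 11.9711 s.
Layer cycle = 11.9711 + 12.6 = 24.5711 s.
Build time = 449 × 24.5711 = 11032.4239 s = 3.06 hours.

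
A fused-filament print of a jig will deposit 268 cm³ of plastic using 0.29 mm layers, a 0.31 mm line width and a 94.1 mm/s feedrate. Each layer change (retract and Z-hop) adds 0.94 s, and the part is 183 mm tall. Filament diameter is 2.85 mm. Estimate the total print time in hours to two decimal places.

Line area: 0.29 × 0.31 → 0.0899 mm².
Path length: 268000 mm³ / 0.0899 mm² → 2981090.1 mm.
Print-move time = 2981090.1 / 94.1 = 31680 s.
Number of layers: 183 / 0.29 → 632 (rounded up).
Non-print overhead = 632 × 0.94, so 594.08 s.
Total = 31680 + 594.08 = 32274.08 s = 8.97 hours.

8.97 hours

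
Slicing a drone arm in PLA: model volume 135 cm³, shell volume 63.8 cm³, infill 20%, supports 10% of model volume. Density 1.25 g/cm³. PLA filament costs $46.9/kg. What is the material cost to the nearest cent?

Interior volume = 135 − 63.8, so 71.2 cm³.
Infill deposited = 0.20 × 71.2 = 14.24 cm³.
Support = 0.10 × 135 = 13.5 cm³.
Deposited volume = 63.8 + 14.24 + 13.5, so 91.54 cm³.
Mass = 91.54 × 1.25, so 114.425 g.
Cost = 114.425 g / 1000 × $46.9/kg = $5.37.

$5.37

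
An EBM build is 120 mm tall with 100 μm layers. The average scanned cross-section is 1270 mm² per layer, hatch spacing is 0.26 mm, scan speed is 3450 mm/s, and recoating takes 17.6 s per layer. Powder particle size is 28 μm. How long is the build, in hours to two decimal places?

Layers = ⌈120/0.1⌉ = 1200.
Scan path per layer = 1270 / 0.26 = 4884.6 mm.
Scan time per layer = 4884.6 / 3450, so 1.4158 s.
Per-layer time = 1.4158 + 17.6, so 19.0158 s.
Total: 1200 × 19.0158 s = 22818.96 s → 6.34 hours.

6.34 hours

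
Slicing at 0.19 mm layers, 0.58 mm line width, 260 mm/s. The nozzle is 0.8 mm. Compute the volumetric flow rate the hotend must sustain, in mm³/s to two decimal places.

28.65

Extrusion cross-section: 0.19 × 0.58 → 0.1102 mm².
Q = v·A = 260 × 0.1102 = 28.65 mm³/s.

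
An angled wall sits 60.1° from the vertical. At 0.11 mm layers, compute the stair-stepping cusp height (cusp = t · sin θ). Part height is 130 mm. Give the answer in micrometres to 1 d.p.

Cusp = layer height × sin(60.1°) = 0.11 × 0.8669 = 0.095359 mm = 95.4 μm.

95.4 μm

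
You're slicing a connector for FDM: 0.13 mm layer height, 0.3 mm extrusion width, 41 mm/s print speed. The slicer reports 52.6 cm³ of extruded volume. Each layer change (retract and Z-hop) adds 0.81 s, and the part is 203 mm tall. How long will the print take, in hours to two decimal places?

9.49 hours

Extrusion cross-section = 0.13 × 0.3 = 0.039 mm².
Total extruded path = 52600/0.039 = 1348717.9 mm.
Print-move time = 1348717.9 / 41 = 32895.6 s.
Number of layers: 203 / 0.13 → 1562 (rounded up).
Layer-change overhead = 1562 × 0.81, so 1265.22 s.
Total = 32895.6 + 1265.22 = 34160.82 s = 9.49 hours.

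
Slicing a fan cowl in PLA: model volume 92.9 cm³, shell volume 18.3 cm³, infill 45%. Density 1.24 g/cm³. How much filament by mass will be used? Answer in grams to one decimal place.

64.3 g

Infill region: 92.9 − 18.3 → 74.6 cm³.
Infill deposited = 0.45 × 74.6 = 33.57 cm³.
Total extruded = 18.3 + 33.57 = 51.87 cm³.
Mass: 51.87 × 1.24 → 64.3188 g.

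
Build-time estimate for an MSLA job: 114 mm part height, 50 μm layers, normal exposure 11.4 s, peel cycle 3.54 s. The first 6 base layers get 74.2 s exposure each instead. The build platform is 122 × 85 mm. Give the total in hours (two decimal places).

9.57 hours

Layers = ⌈114/0.05⌉ = 2280.
Burn-in layers = 6 × (74.2 + 3.54), so 466.44 s.
Normal layers = 2274 × (11.4 + 3.54), so 33973.56 s.
Total = 466.44 + 33973.56 = 34440 s = 9.57 hours.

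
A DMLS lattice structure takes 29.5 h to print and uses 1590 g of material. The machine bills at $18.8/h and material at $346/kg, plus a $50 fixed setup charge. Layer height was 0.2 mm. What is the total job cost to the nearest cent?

$1154.74

Time charge = 18.8 × 29.5, so $554.60.
Material charge = 346 × 1590/1000, so $550.14.
Adding setup: 554.60 + 550.14 + 50 → $1154.74.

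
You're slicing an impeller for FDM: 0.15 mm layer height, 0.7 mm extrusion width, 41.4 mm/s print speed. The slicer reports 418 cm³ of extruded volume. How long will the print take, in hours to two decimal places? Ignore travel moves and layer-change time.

Extrusion cross-section = 0.15 × 0.7, so 0.105 mm².
Toolpath length = 418 cm³ / 0.105 mm² = 418000 / 0.105 = 3980952.4 mm.
Extrusion time = 3980952.4 / 41.4, so 96158.3 s.
That's 96158.3 s → 26.71 hours.

26.71 hours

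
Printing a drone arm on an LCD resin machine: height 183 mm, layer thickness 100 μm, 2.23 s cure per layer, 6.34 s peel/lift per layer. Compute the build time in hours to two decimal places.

4.36 hours

Layer count = ceil(183 / 0.1) = 1830.
Cycle time = 2.23 + 6.34, so 8.57 s.
Build time: 1830 × 8.57 s = 15683.1 s, i.e. 4.36 hours.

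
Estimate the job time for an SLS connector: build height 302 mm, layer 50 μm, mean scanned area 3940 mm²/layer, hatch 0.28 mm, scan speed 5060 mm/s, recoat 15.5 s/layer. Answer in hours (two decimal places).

30.67 hours

Layers = ⌈302/0.05⌉ = 6040.
Scan path per layer = 3940 / 0.28 = 14071.4 mm.
Scan time per layer = 14071.4 / 5060, so 2.7809 s.
Per-layer time: 2.7809 + 15.5 → 18.2809 s.
Total: 6040 × 18.2809 s = 110416.636 s → 30.67 hours.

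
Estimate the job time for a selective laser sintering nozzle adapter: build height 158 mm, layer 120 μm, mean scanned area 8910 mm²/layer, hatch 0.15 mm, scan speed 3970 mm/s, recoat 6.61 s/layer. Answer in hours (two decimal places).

7.89 hours

Layers = ⌈158/0.12⌉ = 1317.
Scan path per layer = 8910 / 0.15 = 59400 mm.
Scan time per layer = 59400 / 3970 = 14.9622 s.
Layer cycle: 14.9622 + 6.61 → 21.5722 s.
Total: 1317 × 21.5722 s = 28410.5874 s → 7.89 hours.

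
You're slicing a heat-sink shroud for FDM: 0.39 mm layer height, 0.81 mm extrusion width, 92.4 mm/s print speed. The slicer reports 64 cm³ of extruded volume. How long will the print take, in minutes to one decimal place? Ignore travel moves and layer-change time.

36.5 minutes

Bead cross-section = 0.39 × 0.81, so 0.3159 mm².
Total extruded path = 64000/0.3159 = 202595.8 mm.
Time extruding: 202595.8 / 92.4 → 2192.6 s.
Converting: 2192.6 s = 36.5 minutes.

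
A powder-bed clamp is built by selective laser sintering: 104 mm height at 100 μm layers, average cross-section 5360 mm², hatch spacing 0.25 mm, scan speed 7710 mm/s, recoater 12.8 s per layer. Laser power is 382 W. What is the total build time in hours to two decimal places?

Layer count = ceil(104 / 0.1) = 1040.
Hatch length per layer = 5360 / 0.25, so 21440 mm.
Laser time per layer = 21440 / 7710, so 2.7808 s.
Layer cycle = 2.7808 + 12.8 = 15.5808 s.
1040 layers × 15.5808 s/layer = 16204.032 s, i.e. 4.50 hours.

4.50 hours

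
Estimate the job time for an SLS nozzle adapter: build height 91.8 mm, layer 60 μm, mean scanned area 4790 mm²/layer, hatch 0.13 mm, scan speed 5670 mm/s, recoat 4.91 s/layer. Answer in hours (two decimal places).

Number of layers: 91.8 / 0.06 → 1530 (rounded up).
Per-layer scan distance = 4790 / 0.13 = 36846.2 mm.
Scan time per layer = 36846.2 / 5670, so 6.4984 s.
Layer cycle = 6.4984 + 4.91 = 11.4084 s.
1530 layers × 11.4084 s/layer = 17454.852 s, i.e. 4.85 hours.

4.85 hours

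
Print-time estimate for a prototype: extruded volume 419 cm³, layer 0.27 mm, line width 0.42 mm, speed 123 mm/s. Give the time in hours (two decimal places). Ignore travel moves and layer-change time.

Bead cross-section: 0.27 × 0.42 → 0.1134 mm².
Path length: 419000 mm³ / 0.1134 mm² → 3694885.4 mm.
Time extruding: 3694885.4 / 123 → 30039.7 s.
In the requested units: 30039.7 s = 8.34 hours.

8.34 hours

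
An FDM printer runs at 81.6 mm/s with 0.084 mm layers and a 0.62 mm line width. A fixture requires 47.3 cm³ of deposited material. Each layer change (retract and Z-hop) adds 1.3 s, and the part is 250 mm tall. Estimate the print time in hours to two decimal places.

Bead cross-section = 0.084 × 0.62 = 0.05208 mm².
Path length: 47300 mm³ / 0.05208 mm² → 908218.1 mm.
Print-move time: 908218.1 / 81.6 → 11130.1 s.
Layer count = ceil(250 / 0.084) = 2977.
Non-print overhead = 2977 × 1.3 = 3870.1 s.
Total = 11130.1 + 3870.1 = 15000.2 s = 4.17 hours.

4.17 hours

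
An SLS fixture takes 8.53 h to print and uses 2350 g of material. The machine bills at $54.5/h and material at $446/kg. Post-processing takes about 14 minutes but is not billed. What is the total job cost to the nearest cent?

Machine-time cost = 54.5 × 8.53 = $464.885.
Feedstock cost = 446 × 2350/1000, so $1048.10.
Job cost: 464.885 + 1048.10 = 1512.985 ≈ $1512.99.

$1512.99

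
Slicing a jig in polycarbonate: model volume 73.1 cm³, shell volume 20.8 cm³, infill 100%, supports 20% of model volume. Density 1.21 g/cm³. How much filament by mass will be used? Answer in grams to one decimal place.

106.1 g

Infill region = 73.1 − 20.8, so 52.3 cm³.
Infill volume: 1.00 × 52.3 → 52.3 cm³.
Support = 0.20 × 73.1 = 14.62 cm³.
Deposited volume: 20.8 + 52.3 + 14.62 → 87.72 cm³.
Mass = 87.72 × 1.21, so 106.1412 g.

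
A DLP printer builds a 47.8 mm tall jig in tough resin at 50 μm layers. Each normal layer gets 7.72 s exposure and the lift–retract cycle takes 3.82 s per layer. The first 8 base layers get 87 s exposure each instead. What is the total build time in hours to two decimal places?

3.24 hours

Number of layers: 47.8 / 0.05 → 956 (rounded up).
Base layers = 8 × (87 + 3.82) = 726.56 s.
Remaining layers = 948 × (7.72 + 3.82) = 10939.92 s.
Sum: 726.56 + 10939.92 = 11666.48 s → 3.24 hours.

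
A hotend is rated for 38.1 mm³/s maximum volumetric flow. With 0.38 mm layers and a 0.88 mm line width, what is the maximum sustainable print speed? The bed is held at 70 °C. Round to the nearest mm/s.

114 mm/s

Bead cross-section = 0.38 × 0.88 = 0.3344 mm².
Max speed = 38.1 / 0.3344 = 113.94 ≈ 114 mm/s.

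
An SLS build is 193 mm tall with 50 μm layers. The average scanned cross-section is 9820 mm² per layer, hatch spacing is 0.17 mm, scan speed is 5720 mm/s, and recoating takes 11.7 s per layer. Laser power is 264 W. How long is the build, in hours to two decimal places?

23.37 hours

Layer count = ceil(193 / 0.05) = 3860.
Scan path per layer = 9820 / 0.17, so 57764.7 mm.
Laser time per layer = 57764.7 / 5720 = 10.0987 s.
Layer cycle = 10.0987 + 11.7, so 21.7987 s.
3860 layers × 21.7987 s/layer = 84142.982 s, i.e. 23.37 hours.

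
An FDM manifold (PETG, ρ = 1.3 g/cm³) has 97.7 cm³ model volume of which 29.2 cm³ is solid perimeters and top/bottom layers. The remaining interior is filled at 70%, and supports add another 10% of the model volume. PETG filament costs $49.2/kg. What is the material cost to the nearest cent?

$5.56

Infill region: 97.7 − 29.2 → 68.5 cm³.
Infill volume = 0.70 × 68.5 = 47.95 cm³.
Support: 0.10 × 97.7 → 9.77 cm³.
Deposited volume = 29.2 + 47.95 + 9.77 = 86.92 cm³.
Mass = 86.92 × 1.3, so 112.996 g.
At $49.2/kg: 112.996/1000 × 49.2 = $5.56.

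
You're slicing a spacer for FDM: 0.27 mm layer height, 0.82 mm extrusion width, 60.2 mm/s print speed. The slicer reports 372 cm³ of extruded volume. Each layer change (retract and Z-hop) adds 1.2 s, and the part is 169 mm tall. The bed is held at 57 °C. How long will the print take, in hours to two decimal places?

Bead cross-section = 0.27 × 0.82, so 0.2214 mm².
Total extruded path = 372000/0.2214 = 1680216.8 mm.
Time extruding = 1680216.8 / 60.2, so 27910.6 s.
Number of layers: 169 / 0.27 → 626 (rounded up).
Non-print overhead = 626 × 1.2 = 751.2 s.
Total = 27910.6 + 751.2 = 28661.8 s = 7.96 hours.

7.96 hours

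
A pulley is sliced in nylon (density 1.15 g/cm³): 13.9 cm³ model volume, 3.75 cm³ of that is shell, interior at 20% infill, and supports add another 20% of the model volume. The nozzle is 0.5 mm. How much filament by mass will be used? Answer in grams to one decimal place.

Infill region = 13.9 − 3.75, so 10.15 cm³.
Infill deposited = 0.20 × 10.15, so 2.03 cm³.
Support: 0.20 × 13.9 → 2.78 cm³.
Total printed volume = 3.75 + 2.03 + 2.78 = 8.56 cm³.
Mass: 8.56 × 1.15 → 9.844 g.

9.8 g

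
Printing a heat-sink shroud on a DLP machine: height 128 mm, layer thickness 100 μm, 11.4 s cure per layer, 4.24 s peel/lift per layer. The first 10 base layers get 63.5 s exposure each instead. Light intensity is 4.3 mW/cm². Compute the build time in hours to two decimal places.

5.71 hours

Layers = ⌈128/0.1⌉ = 1280.
Bottom layers = 10 × (63.5 + 4.24) = 677.4 s.
Normal layers = 1270 × (11.4 + 4.24), so 19862.8 s.
Sum: 677.4 + 19862.8 = 20540.2 s → 5.71 hours.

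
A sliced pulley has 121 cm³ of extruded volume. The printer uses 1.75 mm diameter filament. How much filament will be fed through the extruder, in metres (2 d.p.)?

50.31 m

A = π r² = π × 0.875² = 2.4053 mm².
Length = 121 cm³ / 2.4053 mm² = 121000 / 2.4053 = 50305.58 mm = 50.31 m.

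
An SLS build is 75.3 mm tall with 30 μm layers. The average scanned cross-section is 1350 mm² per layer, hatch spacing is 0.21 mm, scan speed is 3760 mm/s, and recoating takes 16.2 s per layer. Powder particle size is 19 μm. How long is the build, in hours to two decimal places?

12.49 hours

Number of layers: 75.3 / 0.03 → 2510 (rounded up).
Hatch length per layer = 1350 / 0.21, so 6428.6 mm.
Per-layer scan time: 6428.6 / 3760 → 1.7097 s.
Per-layer time: 1.7097 + 16.2 → 17.9097 s.
Build time = 2510 × 17.9097 = 44953.347 s = 12.49 hours.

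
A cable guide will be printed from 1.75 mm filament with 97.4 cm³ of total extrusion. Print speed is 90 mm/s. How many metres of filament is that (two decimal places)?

40.49 m

Filament cross-section = π × (1.75/2)² = 2.4053 mm².
Length = 97.4 cm³ / 2.4053 mm² = 97400 / 2.4053 = 40493.91 mm = 40.49 m.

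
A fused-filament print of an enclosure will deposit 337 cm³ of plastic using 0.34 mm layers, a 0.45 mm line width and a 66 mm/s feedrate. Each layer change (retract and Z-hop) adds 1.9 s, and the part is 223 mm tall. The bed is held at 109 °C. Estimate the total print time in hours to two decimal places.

Bead cross-section = 0.34 × 0.45, so 0.153 mm².
Total extruded path = 337000/0.153 = 2202614.4 mm.
Extrusion time: 2202614.4 / 66 → 33372.9 s.
Number of layers: 223 / 0.34 → 656 (rounded up).
Layer-change overhead = 656 × 1.9, so 1246.4 s.
Altogether 33372.9 + 1246.4 = 34619.3 s, i.e. 9.62 hours.

9.62 hours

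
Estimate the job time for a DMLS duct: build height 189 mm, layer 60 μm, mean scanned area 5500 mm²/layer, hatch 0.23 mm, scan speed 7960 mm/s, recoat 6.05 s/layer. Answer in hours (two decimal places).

Number of layers: 189 / 0.06 → 3150 (rounded up).
Scan path per layer = 5500 / 0.23, so 23913 mm.
Per-layer scan time = 23913 / 7960 = 3.0041 s.
Time per layer = 3.0041 + 6.05, so 9.0541 s.
Total: 3150 × 9.0541 s = 28520.415 s → 7.92 hours.

7.92 hours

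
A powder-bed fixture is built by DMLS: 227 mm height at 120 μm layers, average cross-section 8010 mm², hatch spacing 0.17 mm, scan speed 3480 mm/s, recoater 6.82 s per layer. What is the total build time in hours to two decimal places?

10.70 hours

Number of layers: 227 / 0.12 → 1892 (rounded up).
Hatch length per layer = 8010 / 0.17 = 47117.6 mm.
Laser time per layer: 47117.6 / 3480 → 13.5395 s.
Layer cycle = 13.5395 + 6.82 = 20.3595 s.
1892 layers × 20.3595 s/layer = 38520.174 s, i.e. 10.70 hours.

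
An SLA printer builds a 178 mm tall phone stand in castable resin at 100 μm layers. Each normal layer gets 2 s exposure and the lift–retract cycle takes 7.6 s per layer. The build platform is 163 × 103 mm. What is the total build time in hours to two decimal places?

4.75 hours

Number of layers: 178 / 0.1 → 1780 (rounded up).
Per-layer time: 2 + 7.6 → 9.6 s.
Build time: 1780 × 9.6 s = 17088 s, i.e. 4.75 hours.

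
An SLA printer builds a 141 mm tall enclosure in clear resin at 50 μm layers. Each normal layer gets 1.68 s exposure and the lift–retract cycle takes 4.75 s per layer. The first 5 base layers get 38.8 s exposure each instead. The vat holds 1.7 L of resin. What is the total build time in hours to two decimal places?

5.09 hours

Layers = ⌈141/0.05⌉ = 2820.
Base layers = 5 × (38.8 + 4.75) = 217.75 s.
Remaining layers: 2815 × (1.68 + 4.75) → 18100.45 s.
Sum: 217.75 + 18100.45 = 18318.2 s → 5.09 hours.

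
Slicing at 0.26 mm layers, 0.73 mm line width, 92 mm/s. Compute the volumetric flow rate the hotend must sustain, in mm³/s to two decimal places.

17.46

A: 0.26 × 0.73 → 0.1898 mm².
Q = v·A = 92 × 0.1898 = 17.46 mm³/s.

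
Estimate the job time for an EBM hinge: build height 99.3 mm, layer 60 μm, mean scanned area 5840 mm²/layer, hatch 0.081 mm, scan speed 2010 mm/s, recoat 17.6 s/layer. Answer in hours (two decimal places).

24.58 hours

Layer count = ceil(99.3 / 0.06) = 1655.
Scan path per layer: 5840 / 0.081 → 72098.8 mm.
Beam time per layer: 72098.8 / 2010 → 35.87 s.
Layer cycle = 35.87 + 17.6 = 53.47 s.
Build time = 1655 × 53.47 = 88492.85 s = 24.58 hours.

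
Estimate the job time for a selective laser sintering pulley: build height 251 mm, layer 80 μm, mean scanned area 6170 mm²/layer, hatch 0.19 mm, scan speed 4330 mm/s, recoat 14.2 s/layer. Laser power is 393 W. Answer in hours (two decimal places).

Layer count = ceil(251 / 0.08) = 3138.
Hatch length per layer = 6170 / 0.19 = 32473.7 mm.
Laser time per layer = 32473.7 / 4330 = 7.4997 s.
Per-layer time: 7.4997 + 14.2 → 21.6997 s.
3138 layers × 21.6997 s/layer = 68093.6586 s, i.e. 18.91 hours.

18.91 hours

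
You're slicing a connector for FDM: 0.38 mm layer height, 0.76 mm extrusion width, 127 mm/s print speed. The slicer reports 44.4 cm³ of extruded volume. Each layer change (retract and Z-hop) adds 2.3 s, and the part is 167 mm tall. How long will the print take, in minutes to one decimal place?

Line area = 0.38 × 0.76 = 0.2888 mm².
Toolpath length = 44.4 cm³ / 0.2888 mm² = 44400 / 0.2888 = 153739.6 mm.
Print-move time: 153739.6 / 127 → 1210.5 s.
Layers = ⌈167/0.38⌉ = 440.
Z-hop total = 440 × 2.3 = 1012 s.
Altogether 1210.5 + 1012 = 2222.5 s, i.e. 37.0 minutes.

37.0 minutes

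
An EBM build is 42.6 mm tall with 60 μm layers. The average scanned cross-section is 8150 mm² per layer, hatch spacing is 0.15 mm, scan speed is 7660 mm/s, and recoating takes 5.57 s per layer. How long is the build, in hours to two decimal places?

Layer count = ceil(42.6 / 0.06) = 710.
Scan path per layer = 8150 / 0.15, so 54333.3 mm.
Per-layer scan time = 54333.3 / 7660, so 7.0931 s.
Per-layer time = 7.0931 + 5.57, so 12.6631 s.
710 layers × 12.6631 s/layer = 8990.801 s, i.e. 2.50 hours.

2.50 hours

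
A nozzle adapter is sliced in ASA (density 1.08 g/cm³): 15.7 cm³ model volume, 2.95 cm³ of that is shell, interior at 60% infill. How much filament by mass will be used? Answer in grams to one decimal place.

Volume inside the shell = 15.7 − 2.95 = 12.75 cm³.
Deposited infill = 0.60 × 12.75, so 7.65 cm³.
Total printed volume = 2.95 + 7.65 = 10.6 cm³.
Mass = 10.6 × 1.08, so 11.448 g.

11.4 g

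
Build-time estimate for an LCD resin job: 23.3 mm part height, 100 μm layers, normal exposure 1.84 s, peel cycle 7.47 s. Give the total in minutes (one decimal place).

Layer count = ceil(23.3 / 0.1) = 233.
Cycle time = 1.84 + 7.47 = 9.31 s.
Total = 233 × 9.31 = 2169.23 s = 36.2 minutes.

36.2 minutes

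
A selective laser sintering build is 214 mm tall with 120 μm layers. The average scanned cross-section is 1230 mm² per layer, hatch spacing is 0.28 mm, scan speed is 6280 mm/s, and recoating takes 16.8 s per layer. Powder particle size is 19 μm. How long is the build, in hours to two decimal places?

Layer count = ceil(214 / 0.12) = 1784.
Per-layer scan distance = 1230 / 0.28, so 4392.9 mm.
Per-layer scan time = 4392.9 / 6280 = 0.6995 s.
Time per layer: 0.6995 + 16.8 → 17.4995 s.
1784 layers × 17.4995 s/layer = 31219.108 s, i.e. 8.67 hours.

8.67 hours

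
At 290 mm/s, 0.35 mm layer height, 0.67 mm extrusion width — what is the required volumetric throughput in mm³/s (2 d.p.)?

68.01

Bead cross-section: 0.35 × 0.67 → 0.2345 mm².
Volumetric flow = 290 × 0.2345 = 68.01 mm³/s.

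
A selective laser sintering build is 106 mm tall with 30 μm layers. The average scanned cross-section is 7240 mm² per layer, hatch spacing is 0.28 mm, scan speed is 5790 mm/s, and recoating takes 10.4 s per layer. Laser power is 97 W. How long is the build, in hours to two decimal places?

Layers = ⌈106/0.03⌉ = 3534.
Scan path per layer = 7240 / 0.28, so 25857.1 mm.
Scan time per layer = 25857.1 / 5790, so 4.4658 s.
Time per layer = 4.4658 + 10.4, so 14.8658 s.
Build time = 3534 × 14.8658 = 52535.7372 s = 14.59 hours.

14.59 hours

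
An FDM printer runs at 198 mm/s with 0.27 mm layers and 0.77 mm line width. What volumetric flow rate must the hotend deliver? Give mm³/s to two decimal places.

41.16

Extrusion cross-section = 0.27 × 0.77 = 0.2079 mm².
Q = v·A = 198 × 0.2079 = 41.16 mm³/s.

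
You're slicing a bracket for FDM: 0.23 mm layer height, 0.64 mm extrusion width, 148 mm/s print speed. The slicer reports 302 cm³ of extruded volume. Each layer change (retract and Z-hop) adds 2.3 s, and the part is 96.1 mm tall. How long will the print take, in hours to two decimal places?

Line area: 0.23 × 0.64 → 0.1472 mm².
Path length: 302000 mm³ / 0.1472 mm² → 2051630.4 mm.
Time extruding: 2051630.4 / 148 → 13862.4 s.
Layers = ⌈96.1/0.23⌉ = 418.
Z-hop total = 418 × 2.3, so 961.4 s.
Altogether 13862.4 + 961.4 = 14823.8 s, i.e. 4.12 hours.

4.12 hours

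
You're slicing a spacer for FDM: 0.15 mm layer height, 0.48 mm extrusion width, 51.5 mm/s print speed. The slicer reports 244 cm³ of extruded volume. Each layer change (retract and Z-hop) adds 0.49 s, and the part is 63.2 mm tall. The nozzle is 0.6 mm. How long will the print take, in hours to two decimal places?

18.34 hours

Line area = 0.15 × 0.48, so 0.072 mm².
Path length: 244000 mm³ / 0.072 mm² → 3388888.9 mm.
Print-move time = 3388888.9 / 51.5, so 65803.7 s.
Layers = ⌈63.2/0.15⌉ = 422.
Layer-change overhead = 422 × 0.49, so 206.78 s.
Total = 65803.7 + 206.78 = 66010.48 s = 18.34 hours.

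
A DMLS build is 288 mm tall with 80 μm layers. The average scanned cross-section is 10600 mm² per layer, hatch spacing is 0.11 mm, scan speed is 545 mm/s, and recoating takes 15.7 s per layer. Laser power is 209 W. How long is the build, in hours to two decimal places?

Layer count = ceil(288 / 0.08) = 3600.
Hatch length per layer = 10600 / 0.11 = 96363.6 mm.
Per-layer scan time = 96363.6 / 545 = 176.8139 s.
Layer cycle: 176.8139 + 15.7 → 192.5139 s.
3600 layers × 192.5139 s/layer = 693050.04 s, i.e. 192.51 hours.

192.51 hours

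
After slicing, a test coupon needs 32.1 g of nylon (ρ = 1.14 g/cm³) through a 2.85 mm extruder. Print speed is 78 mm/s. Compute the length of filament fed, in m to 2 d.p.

Volume = 32.1 g / 1.14 g·cm⁻³ = 28.1579 cm³ = 28157.9 mm³.
Cross-section of 2.85 mm filament: π·(2.85/2)² = 6.3794 mm².
L = V/A = 28157.9/6.3794 = 4413.88 mm → 4.41 m.

4.41 m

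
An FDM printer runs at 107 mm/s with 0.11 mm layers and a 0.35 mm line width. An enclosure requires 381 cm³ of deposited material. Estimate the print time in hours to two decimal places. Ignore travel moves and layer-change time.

Bead cross-section: 0.11 × 0.35 → 0.0385 mm².
Path length: 381000 mm³ / 0.0385 mm² → 9896103.9 mm.
Extrusion time: 9896103.9 / 107 → 92487 s.
Converting: 92487 s = 25.69 hours.

25.69 hours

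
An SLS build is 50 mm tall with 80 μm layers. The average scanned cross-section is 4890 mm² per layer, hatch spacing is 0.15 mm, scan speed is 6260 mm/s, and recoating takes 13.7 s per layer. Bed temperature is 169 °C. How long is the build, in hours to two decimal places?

Number of layers: 50 / 0.08 → 625 (rounded up).
Scan path per layer: 4890 / 0.15 → 32600 mm.
Per-layer scan time = 32600 / 6260 = 5.2077 s.
Time per layer = 5.2077 + 13.7, so 18.9077 s.
Build time = 625 × 18.9077 = 11817.3125 s = 3.28 hours.

3.28 hours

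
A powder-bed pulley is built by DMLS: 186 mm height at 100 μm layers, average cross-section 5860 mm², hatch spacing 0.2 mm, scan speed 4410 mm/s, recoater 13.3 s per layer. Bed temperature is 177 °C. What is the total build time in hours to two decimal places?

Number of layers: 186 / 0.1 → 1860 (rounded up).
Per-layer scan distance = 5860 / 0.2, so 29300 mm.
Per-layer scan time: 29300 / 4410 → 6.644 s.
Per-layer time = 6.644 + 13.3, so 19.944 s.
Total: 1860 × 19.944 s = 37095.84 s → 10.30 hours.

10.30 hours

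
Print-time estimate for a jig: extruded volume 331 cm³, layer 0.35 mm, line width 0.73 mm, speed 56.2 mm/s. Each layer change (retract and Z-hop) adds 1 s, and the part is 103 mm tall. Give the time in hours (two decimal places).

6.49 hours

Line area = 0.35 × 0.73, so 0.2555 mm².
Path length: 331000 mm³ / 0.2555 mm² → 1295499 mm.
Extrusion time: 1295499 / 56.2 → 23051.6 s.
Layers = ⌈103/0.35⌉ = 295.
Non-print overhead = 295 × 1, so 295 s.
Total = 23051.6 + 295 = 23346.6 s = 6.49 hours.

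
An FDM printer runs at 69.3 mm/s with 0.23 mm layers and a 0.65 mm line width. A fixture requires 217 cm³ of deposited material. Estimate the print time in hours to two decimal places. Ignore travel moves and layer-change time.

5.82 hours

Line area = 0.23 × 0.65 = 0.1495 mm².
Total extruded path = 217000/0.1495 = 1451505 mm.
Print-move time = 1451505 / 69.3 = 20945.2 s.
20945.2 s = 5.82 hours.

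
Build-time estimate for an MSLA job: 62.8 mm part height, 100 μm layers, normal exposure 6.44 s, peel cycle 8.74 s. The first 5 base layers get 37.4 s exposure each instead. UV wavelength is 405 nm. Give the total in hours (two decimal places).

2.69 hours

Layer count = ceil(62.8 / 0.1) = 628.
Burn-in layers: 5 × (37.4 + 8.74) → 230.7 s.
Regular layers: 623 × (6.44 + 8.74) → 9457.14 s.
Total = 230.7 + 9457.14 = 9687.84 s = 2.69 hours.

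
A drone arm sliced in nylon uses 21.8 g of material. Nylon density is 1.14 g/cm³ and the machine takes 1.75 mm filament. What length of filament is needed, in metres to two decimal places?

7.95 m

Extruded volume: 21.8/1.14 = 19.1228 cm³ (19122.8 mm³).
Filament cross-section = π × (1.75/2)² = 2.4053 mm².
L = V/A = 19122.8/2.4053 = 7950.28 mm → 7.95 m.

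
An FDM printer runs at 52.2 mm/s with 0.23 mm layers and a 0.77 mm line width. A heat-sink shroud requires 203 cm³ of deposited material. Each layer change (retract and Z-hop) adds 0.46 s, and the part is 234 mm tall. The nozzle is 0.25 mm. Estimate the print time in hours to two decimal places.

Extrusion cross-section = 0.23 × 0.77 = 0.1771 mm².
Path length: 203000 mm³ / 0.1771 mm² → 1146245.1 mm.
Print-move time = 1146245.1 / 52.2 = 21958.7 s.
Layers = ⌈234/0.23⌉ = 1018.
Layer-change overhead: 1018 × 0.46 → 468.28 s.
Total = 21958.7 + 468.28 = 22426.98 s = 6.23 hours.

6.23 hours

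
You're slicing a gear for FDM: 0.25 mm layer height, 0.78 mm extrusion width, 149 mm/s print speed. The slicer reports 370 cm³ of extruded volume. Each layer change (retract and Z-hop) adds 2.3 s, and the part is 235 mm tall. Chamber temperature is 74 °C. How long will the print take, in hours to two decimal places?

Bead cross-section = 0.25 × 0.78, so 0.195 mm².
Path length: 370000 mm³ / 0.195 mm² → 1897435.9 mm.
Extrusion time = 1897435.9 / 149, so 12734.5 s.
Layer count = ceil(235 / 0.25) = 940.
Non-print overhead = 940 × 2.3 = 2162 s.
Altogether 12734.5 + 2162 = 14896.5 s, i.e. 4.14 hours.

4.14 hours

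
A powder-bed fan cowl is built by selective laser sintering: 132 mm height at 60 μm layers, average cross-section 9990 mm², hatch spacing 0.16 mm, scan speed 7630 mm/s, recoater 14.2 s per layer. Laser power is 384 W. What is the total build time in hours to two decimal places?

Layer count = ceil(132 / 0.06) = 2200.
Per-layer scan distance = 9990 / 0.16 = 62437.5 mm.
Scan time per layer = 62437.5 / 7630, so 8.1832 s.
Per-layer time = 8.1832 + 14.2, so 22.3832 s.
Total: 2200 × 22.3832 s = 49243.04 s → 13.68 hours.

13.68 hours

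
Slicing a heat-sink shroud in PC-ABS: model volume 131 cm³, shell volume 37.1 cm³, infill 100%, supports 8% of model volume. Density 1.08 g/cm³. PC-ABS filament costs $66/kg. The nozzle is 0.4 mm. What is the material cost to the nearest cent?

Interior volume = 131 − 37.1, so 93.9 cm³.
Deposited infill = 1.00 × 93.9 = 93.9 cm³.
Support: 0.08 × 131 → 10.48 cm³.
Total printed volume = 37.1 + 93.9 + 10.48, so 141.48 cm³.
Mass = 141.48 × 1.08, so 152.7984 g.
Cost = 152.7984 g / 1000 × $66/kg = $10.08.

$10.08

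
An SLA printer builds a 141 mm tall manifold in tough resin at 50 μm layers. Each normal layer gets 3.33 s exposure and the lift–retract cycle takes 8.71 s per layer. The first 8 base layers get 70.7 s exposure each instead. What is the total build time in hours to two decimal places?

9.58 hours

Number of layers: 141 / 0.05 → 2820 (rounded up).
Base layers = 8 × (70.7 + 8.71) = 635.28 s.
Regular layers: 2812 × (3.33 + 8.71) → 33856.48 s.
Total = 635.28 + 33856.48 = 34491.76 s = 9.58 hours.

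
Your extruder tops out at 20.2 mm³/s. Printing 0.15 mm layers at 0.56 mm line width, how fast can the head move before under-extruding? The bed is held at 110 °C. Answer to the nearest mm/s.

A: 0.15 × 0.56 → 0.084 mm².
Max speed = 20.2 / 0.084 = 240.48 ≈ 240 mm/s.

240 mm/s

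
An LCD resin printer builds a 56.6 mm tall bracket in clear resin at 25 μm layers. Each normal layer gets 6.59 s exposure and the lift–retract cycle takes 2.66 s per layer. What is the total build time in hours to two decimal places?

Layer count = ceil(56.6 / 0.025) = 2264.
Each layer takes: 6.59 + 2.66 → 9.25 s.
Total = 2264 × 9.25 = 20942 s = 5.82 hours.

5.82 hours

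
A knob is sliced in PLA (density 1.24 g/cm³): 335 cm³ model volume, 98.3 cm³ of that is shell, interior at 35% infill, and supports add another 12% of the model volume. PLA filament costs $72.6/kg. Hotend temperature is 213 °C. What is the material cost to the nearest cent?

Volume inside the shell: 335 − 98.3 → 236.7 cm³.
Infill volume = 0.35 × 236.7, so 82.845 cm³.
Support = 0.12 × 335, so 40.2 cm³.
Total printed volume = 98.3 + 82.845 + 40.2 = 221.345 cm³.
Mass = 221.345 × 1.24 = 274.4678 g.
Cost = 274.4678 g / 1000 × $72.6/kg = $19.93.

$19.93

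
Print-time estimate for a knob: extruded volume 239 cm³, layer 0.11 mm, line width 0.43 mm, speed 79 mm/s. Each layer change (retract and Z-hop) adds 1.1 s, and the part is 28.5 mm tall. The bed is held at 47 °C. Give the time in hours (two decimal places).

Extrusion cross-section: 0.11 × 0.43 → 0.0473 mm².
Toolpath length = 239 cm³ / 0.0473 mm² = 239000 / 0.0473 = 5052854.1 mm.
Time extruding: 5052854.1 / 79 → 63960.2 s.
Number of layers: 28.5 / 0.11 → 260 (rounded up).
Z-hop total = 260 × 1.1, so 286 s.
Altogether 63960.2 + 286 = 64246.2 s, i.e. 17.85 hours.

17.85 hours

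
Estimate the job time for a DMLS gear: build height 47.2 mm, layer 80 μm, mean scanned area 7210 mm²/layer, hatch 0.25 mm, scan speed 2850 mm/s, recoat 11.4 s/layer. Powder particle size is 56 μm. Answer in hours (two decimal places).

Number of layers: 47.2 / 0.08 → 590 (rounded up).
Scan path per layer: 7210 / 0.25 → 28840 mm.
Scan time per layer = 28840 / 2850 = 10.1193 s.
Per-layer time: 10.1193 + 11.4 → 21.5193 s.
Total: 590 × 21.5193 s = 12696.387 s → 3.53 hours.

3.53 hours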